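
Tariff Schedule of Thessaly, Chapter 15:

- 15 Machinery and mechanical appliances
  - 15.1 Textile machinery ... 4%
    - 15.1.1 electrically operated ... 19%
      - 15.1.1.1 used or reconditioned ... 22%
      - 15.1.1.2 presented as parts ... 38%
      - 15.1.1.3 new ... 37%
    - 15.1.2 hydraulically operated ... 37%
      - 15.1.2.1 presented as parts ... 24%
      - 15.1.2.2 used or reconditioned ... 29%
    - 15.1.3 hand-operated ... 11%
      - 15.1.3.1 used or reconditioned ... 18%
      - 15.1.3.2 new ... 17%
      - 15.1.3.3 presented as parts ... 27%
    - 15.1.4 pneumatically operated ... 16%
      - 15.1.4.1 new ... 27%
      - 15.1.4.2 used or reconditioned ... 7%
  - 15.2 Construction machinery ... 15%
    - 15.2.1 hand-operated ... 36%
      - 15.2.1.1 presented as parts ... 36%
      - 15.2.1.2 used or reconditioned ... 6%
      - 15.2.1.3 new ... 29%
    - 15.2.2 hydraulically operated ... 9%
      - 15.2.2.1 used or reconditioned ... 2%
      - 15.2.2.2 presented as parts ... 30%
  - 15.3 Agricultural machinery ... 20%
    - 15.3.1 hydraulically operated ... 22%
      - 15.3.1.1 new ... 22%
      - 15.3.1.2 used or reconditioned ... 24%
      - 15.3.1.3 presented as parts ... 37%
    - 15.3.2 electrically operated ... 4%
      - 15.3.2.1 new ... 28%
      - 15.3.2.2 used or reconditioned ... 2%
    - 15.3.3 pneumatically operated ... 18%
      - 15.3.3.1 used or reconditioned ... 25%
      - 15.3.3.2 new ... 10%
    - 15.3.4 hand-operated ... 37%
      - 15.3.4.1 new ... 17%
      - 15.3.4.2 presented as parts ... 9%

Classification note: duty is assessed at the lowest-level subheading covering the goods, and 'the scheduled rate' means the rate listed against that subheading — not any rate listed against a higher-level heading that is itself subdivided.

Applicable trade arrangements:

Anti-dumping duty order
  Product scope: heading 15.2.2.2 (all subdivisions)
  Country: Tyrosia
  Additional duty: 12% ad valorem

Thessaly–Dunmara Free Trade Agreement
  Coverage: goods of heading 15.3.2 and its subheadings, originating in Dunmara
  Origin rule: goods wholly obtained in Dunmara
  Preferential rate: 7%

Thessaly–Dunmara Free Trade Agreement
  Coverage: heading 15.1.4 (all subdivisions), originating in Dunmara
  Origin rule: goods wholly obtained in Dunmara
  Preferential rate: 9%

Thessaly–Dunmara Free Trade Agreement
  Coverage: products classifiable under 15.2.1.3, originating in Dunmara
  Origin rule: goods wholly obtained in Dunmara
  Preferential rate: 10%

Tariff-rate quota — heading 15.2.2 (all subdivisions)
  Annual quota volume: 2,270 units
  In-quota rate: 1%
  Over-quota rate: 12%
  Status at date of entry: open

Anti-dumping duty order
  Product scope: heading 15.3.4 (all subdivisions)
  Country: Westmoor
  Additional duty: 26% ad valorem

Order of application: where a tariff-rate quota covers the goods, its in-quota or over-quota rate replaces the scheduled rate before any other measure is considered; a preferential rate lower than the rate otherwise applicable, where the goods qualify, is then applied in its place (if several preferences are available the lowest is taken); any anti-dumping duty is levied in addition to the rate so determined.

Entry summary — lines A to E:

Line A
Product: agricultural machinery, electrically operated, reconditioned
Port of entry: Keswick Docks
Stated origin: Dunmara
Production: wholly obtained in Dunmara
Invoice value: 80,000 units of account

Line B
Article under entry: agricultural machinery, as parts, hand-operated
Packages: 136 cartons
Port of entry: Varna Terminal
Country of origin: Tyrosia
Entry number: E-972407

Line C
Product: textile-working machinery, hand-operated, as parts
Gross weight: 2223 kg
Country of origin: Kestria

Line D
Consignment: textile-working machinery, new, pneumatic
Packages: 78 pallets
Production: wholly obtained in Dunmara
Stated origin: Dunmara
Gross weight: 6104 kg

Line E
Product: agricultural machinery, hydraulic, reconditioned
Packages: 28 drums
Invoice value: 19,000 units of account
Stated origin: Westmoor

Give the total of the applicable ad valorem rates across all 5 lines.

71%

Line A: agricultural → 15.3; electrically operated → 15.3.2; reconditioned → 15.3.2.2. Scheduled 2%. Dunmara agreement on 15.3.2: wholly obtained → 7% available; Dunmara agreement on 15.1.4: 15.3.2.2 not covered; Dunmara agreement on 15.2.1.3: 15.3.2.2 not covered; preference 7% not lower than 2% → no reduction. → 2%.
Line B: agricultural → 15.3; hand-operated → 15.3.4; as parts → 15.3.4.2. Scheduled 9%. No special measure applies. → 9%.
Line C: textile-working → 15.1; hand-operated → 15.1.3; as parts → 15.1.3.3. Scheduled 27%. No special measure applies. → 27%.
Line D: textile-working → 15.1; pneumatic → 15.1.4; new → 15.1.4.1. Scheduled 27%. Dunmara agreement on 15.3.2: 15.1.4.1 not covered; Dunmara agreement on 15.1.4: wholly obtained → 9% available; Dunmara agreement on 15.2.1.3: 15.1.4.1 not covered; preferential 9%. → 9%.
Line E: agricultural → 15.3; hydraulic → 15.3.1; reconditioned → 15.3.1.2. Scheduled 24%. No special measure applies. → 24%.
Sum: 2% + 9% + 27% + 9% + 24% = 71%.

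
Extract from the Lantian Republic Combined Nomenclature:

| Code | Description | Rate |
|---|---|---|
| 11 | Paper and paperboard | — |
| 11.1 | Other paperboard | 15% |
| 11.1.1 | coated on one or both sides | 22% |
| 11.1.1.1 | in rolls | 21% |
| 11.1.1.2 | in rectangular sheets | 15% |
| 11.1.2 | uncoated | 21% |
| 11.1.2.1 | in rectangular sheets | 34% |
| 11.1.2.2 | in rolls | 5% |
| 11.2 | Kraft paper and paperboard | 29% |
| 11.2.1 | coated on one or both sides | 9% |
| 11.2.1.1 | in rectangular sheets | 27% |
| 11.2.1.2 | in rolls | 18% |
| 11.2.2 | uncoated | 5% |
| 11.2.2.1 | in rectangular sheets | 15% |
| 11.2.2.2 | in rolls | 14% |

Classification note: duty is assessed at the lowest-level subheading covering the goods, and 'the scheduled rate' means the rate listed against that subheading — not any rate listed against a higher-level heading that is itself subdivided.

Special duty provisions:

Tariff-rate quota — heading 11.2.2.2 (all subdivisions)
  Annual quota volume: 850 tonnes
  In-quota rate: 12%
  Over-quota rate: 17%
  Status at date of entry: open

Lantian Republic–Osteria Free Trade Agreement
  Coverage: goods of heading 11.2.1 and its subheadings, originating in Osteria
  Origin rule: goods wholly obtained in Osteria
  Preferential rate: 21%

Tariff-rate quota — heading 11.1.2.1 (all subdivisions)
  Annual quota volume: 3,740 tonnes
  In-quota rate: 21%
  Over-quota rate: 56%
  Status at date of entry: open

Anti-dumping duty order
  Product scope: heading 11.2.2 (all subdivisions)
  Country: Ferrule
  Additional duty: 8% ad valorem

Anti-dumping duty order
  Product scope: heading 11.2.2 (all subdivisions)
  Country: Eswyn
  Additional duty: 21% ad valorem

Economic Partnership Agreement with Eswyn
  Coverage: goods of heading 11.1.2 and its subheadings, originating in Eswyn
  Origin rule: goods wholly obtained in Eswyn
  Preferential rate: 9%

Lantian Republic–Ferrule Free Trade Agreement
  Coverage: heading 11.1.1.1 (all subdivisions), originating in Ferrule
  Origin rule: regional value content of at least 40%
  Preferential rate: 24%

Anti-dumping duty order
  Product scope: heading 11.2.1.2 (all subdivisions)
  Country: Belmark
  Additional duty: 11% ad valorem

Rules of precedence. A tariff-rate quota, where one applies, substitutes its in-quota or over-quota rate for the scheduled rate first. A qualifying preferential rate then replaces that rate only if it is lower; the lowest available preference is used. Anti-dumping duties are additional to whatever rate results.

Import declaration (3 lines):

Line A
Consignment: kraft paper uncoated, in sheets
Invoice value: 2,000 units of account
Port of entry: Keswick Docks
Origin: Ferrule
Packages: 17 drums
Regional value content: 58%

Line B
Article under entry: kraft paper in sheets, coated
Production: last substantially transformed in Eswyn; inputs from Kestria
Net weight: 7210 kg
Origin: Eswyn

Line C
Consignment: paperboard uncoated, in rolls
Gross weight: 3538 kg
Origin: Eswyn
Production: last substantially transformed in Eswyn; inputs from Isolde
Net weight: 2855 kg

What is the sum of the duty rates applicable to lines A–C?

Line A: kraft paper → 11.2; uncoated → 11.2.2; in sheets → 11.2.2.1. Scheduled 15%. Ferrule agreement on 11.1.1.1: 11.2.2.1 not covered; anti-dumping (Ferrule, 11.2.2): +8%; total 15% + 8% = 23%. → 23%.
Line B: kraft paper → 11.2; coated → 11.2.1; in sheets → 11.2.1.1. Scheduled 27%. Eswyn agreement on 11.1.2: 11.2.1.1 not covered. → 27%.
Line C: paperboard → 11.1; uncoated → 11.1.2; in rolls → 11.1.2.2. Scheduled 5%. Eswyn agreement on 11.1.2: not wholly obtained. → 5%.
Sum: 23% + 27% + 5% = 55%.

55%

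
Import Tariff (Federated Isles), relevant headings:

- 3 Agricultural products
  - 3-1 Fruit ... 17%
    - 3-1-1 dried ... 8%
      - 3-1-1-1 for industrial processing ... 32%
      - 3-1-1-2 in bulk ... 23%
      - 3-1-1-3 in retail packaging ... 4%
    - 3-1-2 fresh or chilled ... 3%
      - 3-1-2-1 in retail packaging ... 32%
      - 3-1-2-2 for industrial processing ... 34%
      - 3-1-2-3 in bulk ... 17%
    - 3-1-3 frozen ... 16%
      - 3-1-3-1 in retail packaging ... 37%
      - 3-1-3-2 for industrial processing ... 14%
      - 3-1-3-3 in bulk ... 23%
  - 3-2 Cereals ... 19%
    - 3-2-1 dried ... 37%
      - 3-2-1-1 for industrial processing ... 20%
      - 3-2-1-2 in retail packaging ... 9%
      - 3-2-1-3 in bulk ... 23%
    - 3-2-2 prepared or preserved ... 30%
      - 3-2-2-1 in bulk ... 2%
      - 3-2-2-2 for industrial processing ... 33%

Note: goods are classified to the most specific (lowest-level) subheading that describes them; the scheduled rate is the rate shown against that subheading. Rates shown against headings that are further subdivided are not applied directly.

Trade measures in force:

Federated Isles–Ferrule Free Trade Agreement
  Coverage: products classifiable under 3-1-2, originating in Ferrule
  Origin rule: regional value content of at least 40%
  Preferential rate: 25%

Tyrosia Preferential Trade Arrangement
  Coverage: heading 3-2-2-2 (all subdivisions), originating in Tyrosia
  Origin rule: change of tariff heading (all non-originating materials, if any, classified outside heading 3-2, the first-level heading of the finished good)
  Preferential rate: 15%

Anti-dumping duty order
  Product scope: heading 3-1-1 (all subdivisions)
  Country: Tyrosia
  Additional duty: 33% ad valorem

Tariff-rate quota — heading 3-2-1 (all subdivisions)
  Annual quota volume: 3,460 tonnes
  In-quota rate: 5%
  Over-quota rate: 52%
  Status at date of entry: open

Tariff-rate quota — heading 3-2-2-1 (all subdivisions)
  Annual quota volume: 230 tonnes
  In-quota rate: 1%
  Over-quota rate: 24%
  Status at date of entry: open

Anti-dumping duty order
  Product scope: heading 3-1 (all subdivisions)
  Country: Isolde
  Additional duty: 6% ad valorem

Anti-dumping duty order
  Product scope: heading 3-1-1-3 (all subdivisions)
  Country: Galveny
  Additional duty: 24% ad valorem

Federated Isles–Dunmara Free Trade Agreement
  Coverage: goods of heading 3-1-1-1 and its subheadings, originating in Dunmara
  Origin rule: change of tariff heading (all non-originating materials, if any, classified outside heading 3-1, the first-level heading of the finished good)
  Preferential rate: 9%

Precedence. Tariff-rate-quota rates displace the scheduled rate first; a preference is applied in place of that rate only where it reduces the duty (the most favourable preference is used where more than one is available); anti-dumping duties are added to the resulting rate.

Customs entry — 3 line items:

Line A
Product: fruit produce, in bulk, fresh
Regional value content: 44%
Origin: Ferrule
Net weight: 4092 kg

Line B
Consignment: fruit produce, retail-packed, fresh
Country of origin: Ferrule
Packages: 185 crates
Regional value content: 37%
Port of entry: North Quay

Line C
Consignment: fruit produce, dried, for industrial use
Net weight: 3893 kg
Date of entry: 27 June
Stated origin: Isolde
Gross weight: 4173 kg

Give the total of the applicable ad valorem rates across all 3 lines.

Line A: fruit → 3-1; fresh → 3-1-2; in bulk → 3-1-2-3. Scheduled 17%. Ferrule agreement on 3-1-2: RVC ≥ 40% → 25% available; preference 25% not lower than 17% → no reduction. → 17%.
Line B: fruit → 3-1; fresh → 3-1-2; retail-packed → 3-1-2-1. Scheduled 32%. Ferrule agreement on 3-1-2: RVC < 40%. → 32%.
Line C: fruit → 3-1; dried → 3-1-1; for industrial use → 3-1-1-1. Scheduled 32%. anti-dumping (Isolde, 3-1): +6%; total 32% + 6% = 38%. → 38%.
Sum: 17% + 32% + 38% = 87%.

87%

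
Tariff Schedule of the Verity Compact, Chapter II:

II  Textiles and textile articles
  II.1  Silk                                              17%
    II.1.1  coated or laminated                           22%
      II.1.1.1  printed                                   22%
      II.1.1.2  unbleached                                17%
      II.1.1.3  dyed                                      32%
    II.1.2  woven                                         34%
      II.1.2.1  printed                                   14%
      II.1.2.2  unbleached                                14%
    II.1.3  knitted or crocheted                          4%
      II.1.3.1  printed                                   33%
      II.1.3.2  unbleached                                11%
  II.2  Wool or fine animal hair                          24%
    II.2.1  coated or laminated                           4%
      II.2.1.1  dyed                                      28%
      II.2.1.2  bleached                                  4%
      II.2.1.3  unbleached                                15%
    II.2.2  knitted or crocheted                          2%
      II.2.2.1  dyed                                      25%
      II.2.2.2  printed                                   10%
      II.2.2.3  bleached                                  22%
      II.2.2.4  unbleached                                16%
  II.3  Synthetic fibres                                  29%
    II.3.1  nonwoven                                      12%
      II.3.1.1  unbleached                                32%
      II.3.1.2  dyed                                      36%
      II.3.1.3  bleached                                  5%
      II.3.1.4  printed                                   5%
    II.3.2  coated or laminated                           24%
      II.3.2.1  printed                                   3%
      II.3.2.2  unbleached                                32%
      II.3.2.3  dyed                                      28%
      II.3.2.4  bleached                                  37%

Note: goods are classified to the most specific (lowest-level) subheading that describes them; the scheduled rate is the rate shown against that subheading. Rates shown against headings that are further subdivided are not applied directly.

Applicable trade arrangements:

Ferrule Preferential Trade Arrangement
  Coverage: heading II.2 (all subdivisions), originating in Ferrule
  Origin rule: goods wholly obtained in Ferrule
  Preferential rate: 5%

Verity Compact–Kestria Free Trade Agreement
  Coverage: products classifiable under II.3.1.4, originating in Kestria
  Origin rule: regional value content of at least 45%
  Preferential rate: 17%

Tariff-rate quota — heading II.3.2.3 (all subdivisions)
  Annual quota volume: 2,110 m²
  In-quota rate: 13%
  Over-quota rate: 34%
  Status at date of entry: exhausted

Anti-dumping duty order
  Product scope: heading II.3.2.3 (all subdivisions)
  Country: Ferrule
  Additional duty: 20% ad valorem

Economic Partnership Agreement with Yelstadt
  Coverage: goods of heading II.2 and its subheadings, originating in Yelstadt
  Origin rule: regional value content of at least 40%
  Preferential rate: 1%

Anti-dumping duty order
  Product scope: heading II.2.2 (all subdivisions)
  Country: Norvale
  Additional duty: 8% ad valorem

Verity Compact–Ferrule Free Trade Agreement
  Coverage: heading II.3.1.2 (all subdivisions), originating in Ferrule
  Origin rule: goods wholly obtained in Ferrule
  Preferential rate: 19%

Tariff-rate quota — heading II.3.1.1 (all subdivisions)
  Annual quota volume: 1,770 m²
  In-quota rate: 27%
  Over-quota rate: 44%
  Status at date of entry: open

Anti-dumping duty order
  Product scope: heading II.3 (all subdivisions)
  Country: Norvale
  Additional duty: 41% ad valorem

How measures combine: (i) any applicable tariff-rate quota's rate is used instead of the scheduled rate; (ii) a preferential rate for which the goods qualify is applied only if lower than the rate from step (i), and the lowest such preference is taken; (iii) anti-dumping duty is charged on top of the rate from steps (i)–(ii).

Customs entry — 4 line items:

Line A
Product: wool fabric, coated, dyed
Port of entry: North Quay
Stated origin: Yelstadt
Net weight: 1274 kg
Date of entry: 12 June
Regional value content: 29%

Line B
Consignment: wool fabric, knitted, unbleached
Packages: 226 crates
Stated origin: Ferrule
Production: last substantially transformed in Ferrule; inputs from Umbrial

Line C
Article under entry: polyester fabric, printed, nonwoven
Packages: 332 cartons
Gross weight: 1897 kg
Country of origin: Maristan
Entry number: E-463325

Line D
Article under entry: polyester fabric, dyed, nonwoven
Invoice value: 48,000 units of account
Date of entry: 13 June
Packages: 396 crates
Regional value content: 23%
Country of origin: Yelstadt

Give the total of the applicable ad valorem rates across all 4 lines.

Line A: wool → II.2; coated → II.2.1; dyed → II.2.1.1. Scheduled 28%. Yelstadt agreement on II.2: RVC < 40%. → 28%.
Line B: wool → II.2; knitted → II.2.2; unbleached → II.2.2.4. Scheduled 16%. Ferrule agreement on II.2: not wholly obtained; Ferrule agreement on II.3.1.2: II.2.2.4 not covered. → 16%.
Line C: polyester → II.3; nonwoven → II.3.1; printed → II.3.1.4. Scheduled 5%. No special measure applies. → 5%.
Line D: polyester → II.3; nonwoven → II.3.1; dyed → II.3.1.2. Scheduled 36%. Yelstadt agreement on II.2: II.3.1.2 not covered. → 36%.
Sum: 28% + 16% + 5% + 36% = 85%.

85%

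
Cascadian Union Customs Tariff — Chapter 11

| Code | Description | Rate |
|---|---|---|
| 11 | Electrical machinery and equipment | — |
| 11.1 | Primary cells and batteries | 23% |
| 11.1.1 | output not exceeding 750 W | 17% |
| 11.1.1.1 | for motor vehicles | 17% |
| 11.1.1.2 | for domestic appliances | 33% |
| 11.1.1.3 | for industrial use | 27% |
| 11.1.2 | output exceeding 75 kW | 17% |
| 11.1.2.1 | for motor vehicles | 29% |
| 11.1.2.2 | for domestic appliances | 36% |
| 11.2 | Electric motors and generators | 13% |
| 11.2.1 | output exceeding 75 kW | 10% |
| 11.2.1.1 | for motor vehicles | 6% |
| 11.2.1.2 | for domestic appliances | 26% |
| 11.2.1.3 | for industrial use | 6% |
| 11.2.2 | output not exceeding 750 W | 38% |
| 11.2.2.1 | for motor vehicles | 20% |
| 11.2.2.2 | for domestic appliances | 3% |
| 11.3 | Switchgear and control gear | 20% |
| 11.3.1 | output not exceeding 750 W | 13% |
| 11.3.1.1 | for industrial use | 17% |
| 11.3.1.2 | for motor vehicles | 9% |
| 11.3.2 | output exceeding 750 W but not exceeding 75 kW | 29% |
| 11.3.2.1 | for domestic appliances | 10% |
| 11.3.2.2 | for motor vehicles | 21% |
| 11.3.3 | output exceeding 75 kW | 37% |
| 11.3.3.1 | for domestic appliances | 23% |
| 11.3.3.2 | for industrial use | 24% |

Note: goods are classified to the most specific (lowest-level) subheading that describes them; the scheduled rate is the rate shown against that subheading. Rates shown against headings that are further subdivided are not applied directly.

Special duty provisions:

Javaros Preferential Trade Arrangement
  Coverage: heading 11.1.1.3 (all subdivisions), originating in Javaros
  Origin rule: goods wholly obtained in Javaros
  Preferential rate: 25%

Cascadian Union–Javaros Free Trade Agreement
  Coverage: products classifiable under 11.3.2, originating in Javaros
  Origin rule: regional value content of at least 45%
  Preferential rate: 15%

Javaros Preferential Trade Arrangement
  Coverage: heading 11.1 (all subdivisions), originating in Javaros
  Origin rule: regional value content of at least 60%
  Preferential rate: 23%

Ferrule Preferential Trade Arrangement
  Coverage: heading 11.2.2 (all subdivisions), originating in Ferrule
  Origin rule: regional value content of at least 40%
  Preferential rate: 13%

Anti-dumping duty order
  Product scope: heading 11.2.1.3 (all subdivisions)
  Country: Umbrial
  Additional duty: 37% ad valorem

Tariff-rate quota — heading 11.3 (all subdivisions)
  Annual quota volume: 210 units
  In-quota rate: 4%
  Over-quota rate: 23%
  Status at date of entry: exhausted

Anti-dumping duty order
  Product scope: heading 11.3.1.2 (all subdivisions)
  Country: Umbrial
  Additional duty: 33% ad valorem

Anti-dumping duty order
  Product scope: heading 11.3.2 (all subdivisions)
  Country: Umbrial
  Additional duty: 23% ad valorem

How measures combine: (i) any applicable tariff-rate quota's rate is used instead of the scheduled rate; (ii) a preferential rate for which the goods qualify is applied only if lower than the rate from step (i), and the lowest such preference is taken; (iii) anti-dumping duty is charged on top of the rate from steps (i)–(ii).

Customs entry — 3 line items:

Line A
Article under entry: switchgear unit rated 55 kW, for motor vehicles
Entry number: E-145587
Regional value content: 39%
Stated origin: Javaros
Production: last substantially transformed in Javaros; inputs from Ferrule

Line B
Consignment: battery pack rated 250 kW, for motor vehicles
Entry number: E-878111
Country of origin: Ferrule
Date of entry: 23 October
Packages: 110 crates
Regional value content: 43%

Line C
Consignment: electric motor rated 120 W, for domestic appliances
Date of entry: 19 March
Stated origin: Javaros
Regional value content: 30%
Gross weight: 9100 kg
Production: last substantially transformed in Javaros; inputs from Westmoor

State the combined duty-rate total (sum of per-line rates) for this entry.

55%

Line A: switchgear unit → 11.3; rated 55 kW → 11.3.2; for motor vehicles → 11.3.2.2. Scheduled 21%. quota on 11.3 exhausted → over-quota 23%; Javaros agreement on 11.1.1.3: 11.3.2.2 not covered; Javaros agreement on 11.3.2: RVC < 45%; Javaros agreement on 11.1: 11.3.2.2 not covered. → 23%.
Line B: battery pack → 11.1; rated 250 kW → 11.1.2; for motor vehicles → 11.1.2.1. Scheduled 29%. Ferrule agreement on 11.2.2: 11.1.2.1 not covered. → 29%.
Line C: electric motor → 11.2; rated 120 W → 11.2.2; for domestic appliances → 11.2.2.2. Scheduled 3%. Javaros agreement on 11.1.1.3: 11.2.2.2 not covered; Javaros agreement on 11.3.2: 11.2.2.2 not covered; Javaros agreement on 11.1: 11.2.2.2 not covered. → 3%.
Sum: 23% + 29% + 3% = 55%.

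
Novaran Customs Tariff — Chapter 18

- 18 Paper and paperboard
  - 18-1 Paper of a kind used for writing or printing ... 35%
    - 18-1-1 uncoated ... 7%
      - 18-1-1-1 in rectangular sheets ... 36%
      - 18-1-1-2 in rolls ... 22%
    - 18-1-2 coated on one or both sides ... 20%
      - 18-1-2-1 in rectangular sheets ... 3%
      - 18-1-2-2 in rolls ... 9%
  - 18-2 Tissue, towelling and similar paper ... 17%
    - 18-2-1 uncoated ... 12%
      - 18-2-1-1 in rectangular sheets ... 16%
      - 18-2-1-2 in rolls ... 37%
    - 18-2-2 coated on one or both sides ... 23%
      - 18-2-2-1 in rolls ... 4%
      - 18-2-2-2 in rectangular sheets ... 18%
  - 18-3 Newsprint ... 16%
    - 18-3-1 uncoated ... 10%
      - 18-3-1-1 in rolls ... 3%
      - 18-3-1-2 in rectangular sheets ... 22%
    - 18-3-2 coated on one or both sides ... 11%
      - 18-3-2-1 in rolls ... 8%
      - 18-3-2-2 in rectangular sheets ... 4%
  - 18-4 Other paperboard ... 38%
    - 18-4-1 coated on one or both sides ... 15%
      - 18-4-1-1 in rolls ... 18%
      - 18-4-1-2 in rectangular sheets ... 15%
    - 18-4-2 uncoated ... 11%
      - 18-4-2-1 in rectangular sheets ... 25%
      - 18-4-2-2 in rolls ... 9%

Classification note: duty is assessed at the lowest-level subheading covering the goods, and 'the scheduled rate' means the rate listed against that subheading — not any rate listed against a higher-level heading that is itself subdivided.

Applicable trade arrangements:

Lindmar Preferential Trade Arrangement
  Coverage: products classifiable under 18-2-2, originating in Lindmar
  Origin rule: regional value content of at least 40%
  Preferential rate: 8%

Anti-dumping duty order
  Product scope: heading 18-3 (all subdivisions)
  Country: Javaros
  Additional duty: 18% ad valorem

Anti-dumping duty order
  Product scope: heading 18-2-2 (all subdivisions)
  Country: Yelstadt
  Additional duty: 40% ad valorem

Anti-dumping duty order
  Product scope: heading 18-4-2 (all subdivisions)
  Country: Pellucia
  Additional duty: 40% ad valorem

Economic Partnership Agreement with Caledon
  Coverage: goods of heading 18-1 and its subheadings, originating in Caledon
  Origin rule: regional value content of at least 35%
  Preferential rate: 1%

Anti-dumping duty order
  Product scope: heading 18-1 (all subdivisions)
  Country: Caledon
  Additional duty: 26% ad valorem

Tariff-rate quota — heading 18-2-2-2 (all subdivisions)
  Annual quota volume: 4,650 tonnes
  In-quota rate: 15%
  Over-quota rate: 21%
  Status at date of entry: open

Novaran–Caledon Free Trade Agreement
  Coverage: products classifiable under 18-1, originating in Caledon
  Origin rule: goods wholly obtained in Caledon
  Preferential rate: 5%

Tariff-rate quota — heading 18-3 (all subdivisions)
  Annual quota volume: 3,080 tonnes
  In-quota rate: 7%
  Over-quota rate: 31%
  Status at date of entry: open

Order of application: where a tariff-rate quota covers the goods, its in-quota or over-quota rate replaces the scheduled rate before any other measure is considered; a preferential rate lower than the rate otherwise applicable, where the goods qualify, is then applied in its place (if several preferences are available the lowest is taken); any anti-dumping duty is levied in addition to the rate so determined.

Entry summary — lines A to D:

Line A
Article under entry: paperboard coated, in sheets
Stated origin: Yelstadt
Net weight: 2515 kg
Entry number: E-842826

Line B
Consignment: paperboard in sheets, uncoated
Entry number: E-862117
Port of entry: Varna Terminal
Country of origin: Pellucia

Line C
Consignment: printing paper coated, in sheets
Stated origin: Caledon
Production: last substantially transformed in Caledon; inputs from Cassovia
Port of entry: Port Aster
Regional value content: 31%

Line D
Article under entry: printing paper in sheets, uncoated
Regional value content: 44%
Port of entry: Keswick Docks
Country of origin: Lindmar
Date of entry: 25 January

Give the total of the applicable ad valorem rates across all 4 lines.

145%

Line A: paperboard → 18-4; coated → 18-4-1; in sheets → 18-4-1-2. Scheduled 15%. No special measure applies. → 15%.
Line B: paperboard → 18-4; uncoated → 18-4-2; in sheets → 18-4-2-1. Scheduled 25%. anti-dumping (Pellucia, 18-4-2): +40%; total 25% + 40% = 65%. → 65%.
Line C: printing paper → 18-1; coated → 18-1-2; in sheets → 18-1-2-1. Scheduled 3%. Caledon agreement on 18-1: RVC < 35%; Caledon agreement on 18-1: not wholly obtained; anti-dumping (Caledon, 18-1): +26%; total 3% + 26% = 29%. → 29%.
Line D: printing paper → 18-1; uncoated → 18-1-1; in sheets → 18-1-1-1. Scheduled 36%. Lindmar agreement on 18-2-2: 18-1-1-1 not covered. → 36%.
Sum: 15% + 65% + 29% + 36% = 145%.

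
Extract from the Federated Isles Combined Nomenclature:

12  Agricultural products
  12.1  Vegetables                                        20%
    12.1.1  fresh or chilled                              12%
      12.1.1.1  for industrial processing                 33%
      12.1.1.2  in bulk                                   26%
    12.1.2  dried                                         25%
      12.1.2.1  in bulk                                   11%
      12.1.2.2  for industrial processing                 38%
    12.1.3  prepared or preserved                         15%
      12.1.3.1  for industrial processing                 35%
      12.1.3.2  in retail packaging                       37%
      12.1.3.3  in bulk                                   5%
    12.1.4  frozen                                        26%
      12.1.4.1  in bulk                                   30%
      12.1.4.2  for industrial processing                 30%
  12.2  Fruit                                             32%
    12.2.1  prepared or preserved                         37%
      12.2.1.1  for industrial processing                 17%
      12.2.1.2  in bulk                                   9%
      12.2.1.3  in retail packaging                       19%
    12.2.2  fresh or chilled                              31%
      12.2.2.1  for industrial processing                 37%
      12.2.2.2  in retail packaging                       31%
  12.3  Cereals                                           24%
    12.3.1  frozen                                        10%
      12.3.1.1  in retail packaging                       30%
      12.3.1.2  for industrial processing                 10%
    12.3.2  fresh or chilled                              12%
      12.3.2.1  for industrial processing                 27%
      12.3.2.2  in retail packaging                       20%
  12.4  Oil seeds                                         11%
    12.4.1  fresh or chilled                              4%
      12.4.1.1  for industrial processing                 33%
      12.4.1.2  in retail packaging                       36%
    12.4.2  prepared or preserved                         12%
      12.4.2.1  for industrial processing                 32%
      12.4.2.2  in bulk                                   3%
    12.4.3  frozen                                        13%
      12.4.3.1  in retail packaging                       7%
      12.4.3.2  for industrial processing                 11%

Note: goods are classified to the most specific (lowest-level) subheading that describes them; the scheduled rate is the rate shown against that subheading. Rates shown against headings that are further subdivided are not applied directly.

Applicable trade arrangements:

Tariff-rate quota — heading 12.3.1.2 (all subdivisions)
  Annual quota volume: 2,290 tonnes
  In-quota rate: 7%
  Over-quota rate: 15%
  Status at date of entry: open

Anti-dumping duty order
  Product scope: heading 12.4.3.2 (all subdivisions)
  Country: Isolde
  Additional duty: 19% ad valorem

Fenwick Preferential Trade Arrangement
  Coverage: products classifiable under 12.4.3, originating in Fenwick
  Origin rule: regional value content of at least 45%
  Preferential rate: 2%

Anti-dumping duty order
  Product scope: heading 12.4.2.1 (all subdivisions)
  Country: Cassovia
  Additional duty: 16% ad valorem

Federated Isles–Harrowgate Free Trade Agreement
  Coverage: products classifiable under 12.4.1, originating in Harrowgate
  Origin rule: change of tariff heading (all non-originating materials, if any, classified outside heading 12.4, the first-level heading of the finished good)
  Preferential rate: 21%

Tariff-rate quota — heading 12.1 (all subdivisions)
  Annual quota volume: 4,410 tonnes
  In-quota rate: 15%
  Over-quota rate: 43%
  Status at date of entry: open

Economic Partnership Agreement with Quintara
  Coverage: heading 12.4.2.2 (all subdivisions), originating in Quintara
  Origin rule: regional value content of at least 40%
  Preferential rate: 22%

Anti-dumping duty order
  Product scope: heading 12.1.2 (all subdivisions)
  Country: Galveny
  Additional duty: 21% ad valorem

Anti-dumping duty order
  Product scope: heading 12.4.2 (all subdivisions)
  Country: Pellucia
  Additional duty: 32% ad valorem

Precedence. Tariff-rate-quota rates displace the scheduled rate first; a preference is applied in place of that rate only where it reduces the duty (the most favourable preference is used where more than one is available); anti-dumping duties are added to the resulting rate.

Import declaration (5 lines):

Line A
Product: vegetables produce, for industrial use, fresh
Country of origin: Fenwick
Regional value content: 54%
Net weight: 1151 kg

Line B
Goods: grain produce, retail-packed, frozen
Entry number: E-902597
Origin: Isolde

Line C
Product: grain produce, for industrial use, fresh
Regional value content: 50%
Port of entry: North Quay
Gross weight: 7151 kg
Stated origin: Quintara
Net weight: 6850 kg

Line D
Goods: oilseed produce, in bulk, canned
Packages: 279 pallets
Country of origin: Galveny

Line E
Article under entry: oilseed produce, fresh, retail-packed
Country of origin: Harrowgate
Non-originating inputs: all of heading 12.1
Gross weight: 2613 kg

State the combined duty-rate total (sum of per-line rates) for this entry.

96%

Line A: vegetables → 12.1; fresh → 12.1.1; for industrial use → 12.1.1.1. Scheduled 33%. quota on 12.1 open → in-quota 15%; Fenwick agreement on 12.4.3: 12.1.1.1 not covered. → 15%.
Line B: grain → 12.3; frozen → 12.3.1; retail-packed → 12.3.1.1. Scheduled 30%. No special measure applies. → 30%.
Line C: grain → 12.3; fresh → 12.3.2; for industrial use → 12.3.2.1. Scheduled 27%. Quintara agreement on 12.4.2.2: 12.3.2.1 not covered. → 27%.
Line D: oilseed → 12.4; canned → 12.4.2; in bulk → 12.4.2.2. Scheduled 3%. No special measure applies. → 3%.
Line E: oilseed → 12.4; fresh → 12.4.1; retail-packed → 12.4.1.2. Scheduled 36%. Harrowgate agreement on 12.4.1: CTH met → 21% available; preferential 21%. → 21%.
Sum: 15% + 30% + 27% + 3% + 21% = 96%.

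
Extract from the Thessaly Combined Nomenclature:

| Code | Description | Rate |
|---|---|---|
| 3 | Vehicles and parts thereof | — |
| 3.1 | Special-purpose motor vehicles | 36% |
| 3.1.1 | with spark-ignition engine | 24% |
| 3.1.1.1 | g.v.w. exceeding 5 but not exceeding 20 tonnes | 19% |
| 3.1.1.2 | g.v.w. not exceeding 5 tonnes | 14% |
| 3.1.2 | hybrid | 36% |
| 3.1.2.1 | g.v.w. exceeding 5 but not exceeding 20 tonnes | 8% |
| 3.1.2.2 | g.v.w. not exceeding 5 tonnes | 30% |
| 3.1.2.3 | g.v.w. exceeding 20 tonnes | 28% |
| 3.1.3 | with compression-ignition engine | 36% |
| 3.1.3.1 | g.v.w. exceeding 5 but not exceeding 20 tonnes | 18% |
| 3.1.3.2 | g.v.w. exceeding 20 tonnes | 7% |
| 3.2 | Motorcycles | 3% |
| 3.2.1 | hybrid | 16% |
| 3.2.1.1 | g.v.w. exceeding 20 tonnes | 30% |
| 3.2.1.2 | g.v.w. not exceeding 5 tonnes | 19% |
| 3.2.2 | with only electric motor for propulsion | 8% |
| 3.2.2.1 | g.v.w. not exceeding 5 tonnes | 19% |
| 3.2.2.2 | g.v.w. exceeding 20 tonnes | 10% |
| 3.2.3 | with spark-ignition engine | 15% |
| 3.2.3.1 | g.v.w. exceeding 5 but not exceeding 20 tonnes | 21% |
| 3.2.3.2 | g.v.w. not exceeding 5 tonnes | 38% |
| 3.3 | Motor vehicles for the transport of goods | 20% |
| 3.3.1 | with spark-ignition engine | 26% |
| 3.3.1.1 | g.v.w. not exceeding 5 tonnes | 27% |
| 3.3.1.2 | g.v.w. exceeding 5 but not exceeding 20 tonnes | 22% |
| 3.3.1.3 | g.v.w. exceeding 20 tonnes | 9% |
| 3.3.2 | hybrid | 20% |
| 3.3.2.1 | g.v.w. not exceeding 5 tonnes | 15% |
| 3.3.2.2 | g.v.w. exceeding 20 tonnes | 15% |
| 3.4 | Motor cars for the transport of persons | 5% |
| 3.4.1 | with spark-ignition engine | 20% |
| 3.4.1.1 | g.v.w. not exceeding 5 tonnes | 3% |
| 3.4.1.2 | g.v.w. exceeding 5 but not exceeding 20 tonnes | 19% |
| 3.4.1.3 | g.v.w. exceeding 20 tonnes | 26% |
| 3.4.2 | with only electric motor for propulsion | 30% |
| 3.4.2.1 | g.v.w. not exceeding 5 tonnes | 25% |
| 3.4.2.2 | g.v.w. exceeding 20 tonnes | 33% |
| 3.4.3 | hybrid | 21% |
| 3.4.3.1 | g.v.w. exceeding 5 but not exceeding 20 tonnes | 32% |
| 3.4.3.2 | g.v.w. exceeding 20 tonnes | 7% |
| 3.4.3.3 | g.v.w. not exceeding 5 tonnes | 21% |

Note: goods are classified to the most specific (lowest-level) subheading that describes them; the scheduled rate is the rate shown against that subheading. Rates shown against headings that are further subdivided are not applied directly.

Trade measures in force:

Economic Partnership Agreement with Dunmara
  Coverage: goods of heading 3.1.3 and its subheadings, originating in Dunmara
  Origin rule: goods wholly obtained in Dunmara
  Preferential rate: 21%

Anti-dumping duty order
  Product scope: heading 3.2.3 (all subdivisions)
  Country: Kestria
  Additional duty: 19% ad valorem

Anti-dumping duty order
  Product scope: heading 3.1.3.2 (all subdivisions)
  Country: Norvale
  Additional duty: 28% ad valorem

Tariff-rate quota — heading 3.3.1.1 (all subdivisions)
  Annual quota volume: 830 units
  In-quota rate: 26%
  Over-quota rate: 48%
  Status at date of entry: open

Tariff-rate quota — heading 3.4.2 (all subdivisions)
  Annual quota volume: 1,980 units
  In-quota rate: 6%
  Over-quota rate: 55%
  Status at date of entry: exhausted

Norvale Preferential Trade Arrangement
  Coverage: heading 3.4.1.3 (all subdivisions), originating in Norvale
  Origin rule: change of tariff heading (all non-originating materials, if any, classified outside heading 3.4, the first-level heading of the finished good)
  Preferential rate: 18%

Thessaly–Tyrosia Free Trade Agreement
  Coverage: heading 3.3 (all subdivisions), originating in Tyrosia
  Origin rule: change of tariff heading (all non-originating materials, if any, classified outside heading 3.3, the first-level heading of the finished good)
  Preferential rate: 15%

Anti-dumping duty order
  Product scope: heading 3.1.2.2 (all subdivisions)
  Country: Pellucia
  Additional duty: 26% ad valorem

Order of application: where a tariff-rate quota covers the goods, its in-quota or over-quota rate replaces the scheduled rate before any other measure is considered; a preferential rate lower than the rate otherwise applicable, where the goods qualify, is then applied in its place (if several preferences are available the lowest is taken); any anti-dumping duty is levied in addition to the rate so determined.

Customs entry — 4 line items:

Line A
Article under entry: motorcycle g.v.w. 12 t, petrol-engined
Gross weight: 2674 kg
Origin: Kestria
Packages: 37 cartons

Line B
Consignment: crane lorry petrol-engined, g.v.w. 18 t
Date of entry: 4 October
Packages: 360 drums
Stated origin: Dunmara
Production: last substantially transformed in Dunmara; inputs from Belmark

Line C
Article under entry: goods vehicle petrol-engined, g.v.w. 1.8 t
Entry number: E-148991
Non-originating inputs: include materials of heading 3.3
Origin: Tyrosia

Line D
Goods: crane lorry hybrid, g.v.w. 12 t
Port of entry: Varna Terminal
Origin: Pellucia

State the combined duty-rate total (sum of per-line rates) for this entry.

Line A: motorcycle → 3.2; petrol-engined → 3.2.3; g.v.w. 12 t → 3.2.3.1. Scheduled 21%. anti-dumping (Kestria, 3.2.3): +19%; total 21% + 19% = 40%. → 40%.
Line B: crane lorry → 3.1; petrol-engined → 3.1.1; g.v.w. 18 t → 3.1.1.1. Scheduled 19%. Dunmara agreement on 3.1.3: 3.1.1.1 not covered. → 19%.
Line C: goods vehicle → 3.3; petrol-engined → 3.3.1; g.v.w. 1.8 t → 3.3.1.1. Scheduled 27%. quota on 3.3.1.1 open → in-quota 26%; Tyrosia agreement on 3.3: CTH not met. → 26%.
Line D: crane lorry → 3.1; hybrid → 3.1.2; g.v.w. 12 t → 3.1.2.1. Scheduled 8%. No special measure applies. → 8%.
Sum: 40% + 19% + 26% + 8% = 93%.

93%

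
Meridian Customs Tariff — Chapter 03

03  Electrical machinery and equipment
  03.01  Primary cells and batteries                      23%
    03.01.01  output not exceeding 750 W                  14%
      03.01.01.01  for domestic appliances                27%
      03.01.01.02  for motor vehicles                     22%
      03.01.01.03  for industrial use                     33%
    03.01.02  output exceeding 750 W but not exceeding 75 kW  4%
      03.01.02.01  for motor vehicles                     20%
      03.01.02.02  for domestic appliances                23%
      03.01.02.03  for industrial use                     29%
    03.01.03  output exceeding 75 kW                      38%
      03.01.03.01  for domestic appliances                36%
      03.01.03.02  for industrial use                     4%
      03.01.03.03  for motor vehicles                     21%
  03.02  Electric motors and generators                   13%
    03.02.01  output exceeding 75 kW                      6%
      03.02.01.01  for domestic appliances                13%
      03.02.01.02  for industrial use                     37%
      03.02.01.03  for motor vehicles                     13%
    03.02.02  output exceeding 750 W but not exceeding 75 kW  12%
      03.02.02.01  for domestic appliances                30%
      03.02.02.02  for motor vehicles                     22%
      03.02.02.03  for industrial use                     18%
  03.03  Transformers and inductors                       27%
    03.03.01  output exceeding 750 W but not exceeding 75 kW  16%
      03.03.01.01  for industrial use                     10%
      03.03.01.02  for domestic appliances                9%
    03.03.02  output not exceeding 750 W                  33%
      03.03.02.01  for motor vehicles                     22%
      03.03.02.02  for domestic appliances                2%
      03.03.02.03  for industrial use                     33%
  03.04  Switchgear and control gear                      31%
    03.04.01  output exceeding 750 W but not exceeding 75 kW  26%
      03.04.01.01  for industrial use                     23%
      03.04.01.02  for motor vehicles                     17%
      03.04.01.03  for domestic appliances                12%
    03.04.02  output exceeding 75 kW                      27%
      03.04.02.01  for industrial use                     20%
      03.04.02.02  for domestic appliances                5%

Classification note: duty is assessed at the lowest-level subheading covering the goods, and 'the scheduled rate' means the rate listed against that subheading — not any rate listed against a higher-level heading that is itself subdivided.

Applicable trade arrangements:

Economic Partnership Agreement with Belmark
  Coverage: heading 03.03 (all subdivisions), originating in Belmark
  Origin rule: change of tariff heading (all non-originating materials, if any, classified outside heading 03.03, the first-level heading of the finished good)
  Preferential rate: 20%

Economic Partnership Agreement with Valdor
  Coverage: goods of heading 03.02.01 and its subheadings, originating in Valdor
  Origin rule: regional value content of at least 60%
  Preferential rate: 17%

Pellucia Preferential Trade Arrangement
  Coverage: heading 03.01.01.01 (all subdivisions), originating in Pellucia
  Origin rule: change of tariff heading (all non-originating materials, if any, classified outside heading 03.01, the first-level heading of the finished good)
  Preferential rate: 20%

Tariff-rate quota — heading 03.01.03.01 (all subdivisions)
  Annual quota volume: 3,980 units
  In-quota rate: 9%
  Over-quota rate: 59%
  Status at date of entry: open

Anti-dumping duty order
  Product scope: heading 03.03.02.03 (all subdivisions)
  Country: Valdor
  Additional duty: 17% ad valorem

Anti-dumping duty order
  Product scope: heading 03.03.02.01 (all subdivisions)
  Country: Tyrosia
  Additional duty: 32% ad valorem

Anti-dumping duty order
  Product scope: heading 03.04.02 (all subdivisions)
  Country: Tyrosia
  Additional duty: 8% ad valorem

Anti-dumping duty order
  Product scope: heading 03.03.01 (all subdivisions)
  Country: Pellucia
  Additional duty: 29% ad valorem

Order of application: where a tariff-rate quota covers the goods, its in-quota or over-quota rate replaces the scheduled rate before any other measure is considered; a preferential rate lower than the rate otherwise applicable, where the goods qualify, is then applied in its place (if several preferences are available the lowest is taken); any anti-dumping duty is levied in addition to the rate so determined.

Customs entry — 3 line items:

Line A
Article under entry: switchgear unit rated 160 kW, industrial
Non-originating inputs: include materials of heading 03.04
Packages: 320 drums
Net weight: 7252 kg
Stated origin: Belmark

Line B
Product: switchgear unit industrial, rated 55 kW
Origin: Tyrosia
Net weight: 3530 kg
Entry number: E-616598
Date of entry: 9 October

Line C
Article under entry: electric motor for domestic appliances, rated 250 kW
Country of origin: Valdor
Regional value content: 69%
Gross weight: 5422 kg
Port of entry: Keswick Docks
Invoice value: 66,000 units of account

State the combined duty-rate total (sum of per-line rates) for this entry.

Line A: switchgear unit → 03.04; rated 160 kW → 03.04.02; industrial → 03.04.02.01. Scheduled 20%. Belmark agreement on 03.03: 03.04.02.01 not covered. → 20%.
Line B: switchgear unit → 03.04; rated 55 kW → 03.04.01; industrial → 03.04.01.01. Scheduled 23%. No special measure applies. → 23%.
Line C: electric motor → 03.02; rated 250 kW → 03.02.01; for domestic appliances → 03.02.01.01. Scheduled 13%. Valdor agreement on 03.02.01: RVC ≥ 60% → 17% available; preference 17% not lower than 13% → no reduction. → 13%.
Sum: 20% + 23% + 13% = 56%.

56%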